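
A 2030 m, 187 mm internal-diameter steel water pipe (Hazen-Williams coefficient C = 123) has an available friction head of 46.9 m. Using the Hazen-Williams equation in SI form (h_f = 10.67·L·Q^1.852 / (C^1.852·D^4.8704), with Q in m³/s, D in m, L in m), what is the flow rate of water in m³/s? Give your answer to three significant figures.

Rearranging: Q = [h_f·C^1.852·D^4.8704 / (10.67·L)]^(1/1.852)
Q = [46.9·123^1.852·0.187^4.8704 / (10.67·2030)]^0.540 = 0.05449 m³/s

Q ≈ 0.0545 m³/s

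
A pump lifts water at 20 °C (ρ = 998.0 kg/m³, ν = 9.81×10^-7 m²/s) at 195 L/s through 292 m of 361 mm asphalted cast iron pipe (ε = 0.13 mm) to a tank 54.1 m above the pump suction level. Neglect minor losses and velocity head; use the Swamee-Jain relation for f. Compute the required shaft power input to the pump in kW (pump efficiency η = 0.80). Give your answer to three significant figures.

P_shaft ≈ 135 kW

V = 4Q/(πD²) = 1.905 m/s; Re = 7.01×10^5; ε/D = 3.60×10^-4; f = 0.01652
h_f = f(L/D)V²/2g = 2.472 m
Total head H = z + h_f = 54.1 + 2.472 = 56.57 m
P_hyd = ρgQH = 998.0·9.81·0.195·56.57 = 108.0 kW
P_shaft = P_hyd/η = 108.0/0.80 = 135.0 kW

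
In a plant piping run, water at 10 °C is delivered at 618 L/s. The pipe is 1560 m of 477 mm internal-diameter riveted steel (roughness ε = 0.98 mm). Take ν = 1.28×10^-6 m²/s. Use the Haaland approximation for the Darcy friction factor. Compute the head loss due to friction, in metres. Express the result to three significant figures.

V = 4Q/(πD²) = 4·0.618/(π·0.477²) = 3.458 m/s
Re = VD/ν = 3.458·0.477/1.28×10^-6 = 1.29×10^6 → turbulent
ε/D = 0.98/477 = 0.00205
Haaland: f = 0.02376
h_f = f(L/D)V²/(2g) = 0.02376·(1560/0.477)·3.458²/(2·9.81) = 47.37 m

h_f ≈ 47.4 m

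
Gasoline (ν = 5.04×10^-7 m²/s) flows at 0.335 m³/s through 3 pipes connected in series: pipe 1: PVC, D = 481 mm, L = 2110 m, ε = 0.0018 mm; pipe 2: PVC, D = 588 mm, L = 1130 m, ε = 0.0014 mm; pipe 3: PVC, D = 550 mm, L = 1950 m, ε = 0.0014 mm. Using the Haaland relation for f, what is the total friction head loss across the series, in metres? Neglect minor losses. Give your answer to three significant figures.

Pipe 1: V = 1.844 m/s, Re = 1.76×10^6, ε/D = 3.74×10^-6, f = 0.01065, h_1 = f(L/D)V²/2g = 8.095 m
Pipe 2: V = 1.234 m/s, Re = 1.44×10^6, ε/D = 2.38×10^-6, f = 0.01096, h_2 = f(L/D)V²/2g = 1.633 m
Pipe 3: V = 1.410 m/s, Re = 1.54×10^6, ε/D = 2.55×10^-6, f = 0.01085, h_3 = f(L/D)V²/2g = 3.897 m
Series → Q common, losses add: H = Σh = 13.63 m

H ≈ 13.6 m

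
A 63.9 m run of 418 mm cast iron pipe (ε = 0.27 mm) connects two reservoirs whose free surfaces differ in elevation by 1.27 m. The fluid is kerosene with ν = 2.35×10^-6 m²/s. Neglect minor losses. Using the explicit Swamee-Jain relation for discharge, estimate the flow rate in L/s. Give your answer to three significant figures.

Q ≈ 408 L/s

Swamee-Jain (Type II): Q = -0.965·√(gD⁵h_f/L)·ln[ε/(3.7D) + √(3.17ν²L/(gD³h_f))]
√(gD⁵h_f/L) = √(9.81·0.418⁵·1.27/63.9) = 0.04988
ε/(3.7D) = 1.75×10^-4; √(3.17ν²L/(gD³h_f)) = 3.51×10^-5
Q = -0.965·0.04988·ln(2.096×10^-4) = 0.4077 m³/s
Check: V = 2.97 m/s, Re = 5.28×10^5, f = 0.01859, h_f = 1.28 m ≈ 1.27 m ✓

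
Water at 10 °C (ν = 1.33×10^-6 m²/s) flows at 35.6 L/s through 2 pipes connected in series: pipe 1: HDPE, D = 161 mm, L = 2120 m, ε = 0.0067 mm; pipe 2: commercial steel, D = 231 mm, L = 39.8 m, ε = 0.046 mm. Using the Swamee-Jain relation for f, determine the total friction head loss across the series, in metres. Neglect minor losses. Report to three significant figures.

Pipe 1: V = 1.749 m/s, Re = 2.12×10^5, ε/D = 4.16×10^-5, f = 0.01575, h_1 = f(L/D)V²/2g = 32.32 m
Pipe 2: V = 0.8494 m/s, Re = 1.48×10^5, ε/D = 1.99×10^-4, f = 0.01787, h_2 = f(L/D)V²/2g = 0.1132 m
Series → Q common, losses add: H = Σh = 32.43 m

H ≈ 32.4 m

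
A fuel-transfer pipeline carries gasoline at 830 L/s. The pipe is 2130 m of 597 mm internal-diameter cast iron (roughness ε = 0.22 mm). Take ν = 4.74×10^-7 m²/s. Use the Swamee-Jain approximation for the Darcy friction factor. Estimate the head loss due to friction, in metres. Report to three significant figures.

h_f ≈ 25.3 m

V = 4Q/(πD²) = 4·0.830/(π·0.597²) = 2.965 m/s
Re = VD/ν = 2.965·0.597/4.74×10^-7 = 3.73×10^6 → turbulent
ε/D = 0.22/597 = 3.69×10^-4
Swamee-Jain: f = 0.01584
h_f = f(L/D)V²/(2g) = 0.01584·(2130/0.597)·2.965²/(2·9.81) = 25.33 m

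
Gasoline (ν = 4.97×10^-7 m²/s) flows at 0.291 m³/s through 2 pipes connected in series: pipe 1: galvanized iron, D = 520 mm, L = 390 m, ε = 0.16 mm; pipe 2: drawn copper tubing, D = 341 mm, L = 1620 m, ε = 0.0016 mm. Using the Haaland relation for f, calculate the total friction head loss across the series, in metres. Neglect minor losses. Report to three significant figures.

Pipe 1: V = 1.370 m/s, Re = 1.43×10^6, ε/D = 3.08×10^-4, f = 0.01549, h_1 = f(L/D)V²/2g = 1.112 m
Pipe 2: V = 3.186 m/s, Re = 2.19×10^6, ε/D = 4.69×10^-6, f = 0.01034, h_2 = f(L/D)V²/2g = 25.42 m
Series → Q common, losses add: H = Σh = 26.53 m

H ≈ 26.5 m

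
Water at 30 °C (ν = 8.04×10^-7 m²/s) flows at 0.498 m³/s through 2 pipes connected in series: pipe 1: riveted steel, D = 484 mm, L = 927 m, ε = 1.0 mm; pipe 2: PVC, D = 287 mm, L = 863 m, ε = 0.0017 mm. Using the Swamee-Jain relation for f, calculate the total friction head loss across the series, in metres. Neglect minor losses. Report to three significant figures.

Pipe 1: V = 2.707 m/s, Re = 1.63×10^6, ε/D = 0.00207, f = 0.02379, h_1 = f(L/D)V²/2g = 17.01 m
Pipe 2: V = 7.698 m/s, Re = 2.75×10^6, ε/D = 5.92×10^-6, f = 0.01014, h_2 = f(L/D)V²/2g = 92.05 m
Series → Q common, losses add: H = Σh = 109.1 m

H ≈ 109 m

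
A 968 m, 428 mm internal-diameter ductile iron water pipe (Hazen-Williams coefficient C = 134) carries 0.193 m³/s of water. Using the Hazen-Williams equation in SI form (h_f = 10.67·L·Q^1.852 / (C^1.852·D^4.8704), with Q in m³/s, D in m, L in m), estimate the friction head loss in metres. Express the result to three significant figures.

h_f ≈ 3.52 m

h_f = 10.67·968·0.193^1.852 / (134^1.852·0.428^4.8704) = 3.520 m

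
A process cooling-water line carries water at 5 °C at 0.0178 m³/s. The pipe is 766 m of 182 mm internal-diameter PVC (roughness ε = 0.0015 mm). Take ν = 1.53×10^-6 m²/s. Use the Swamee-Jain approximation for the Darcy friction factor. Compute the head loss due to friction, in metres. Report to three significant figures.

h_f ≈ 1.88 m

V = 4Q/(πD²) = 4·0.0178/(π·0.182²) = 0.6842 m/s
Re = VD/ν = 0.6842·0.182/1.53×10^-6 = 8.14×10^4 → turbulent
ε/D = 0.0015/182 = 8.24×10^-6
Swamee-Jain: f = 0.01870
h_f = f(L/D)V²/(2g) = 0.01870·(766/0.182)·0.6842²/(2·9.81) = 1.878 m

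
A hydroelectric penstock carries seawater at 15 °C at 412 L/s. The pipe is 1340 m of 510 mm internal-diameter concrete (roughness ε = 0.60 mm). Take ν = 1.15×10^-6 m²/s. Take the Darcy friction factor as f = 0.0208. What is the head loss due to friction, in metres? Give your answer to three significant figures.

V = 4Q/(πD²) = 4·0.412/(π·0.510²) = 2.017 m/s
h_f = f(L/D)V²/(2g) = 0.02080·(1340/0.510)·2.017²/(2·9.81) = 11.33 m

h_f ≈ 11.3 m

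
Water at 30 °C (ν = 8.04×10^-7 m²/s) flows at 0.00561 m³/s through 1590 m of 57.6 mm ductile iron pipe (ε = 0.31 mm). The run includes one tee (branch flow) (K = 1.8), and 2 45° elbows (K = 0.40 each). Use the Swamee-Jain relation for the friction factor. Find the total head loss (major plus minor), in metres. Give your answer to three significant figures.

H_L ≈ 208 m

V = 4Q/(πD²) = 2.153 m/s; V²/2g = 0.2362 m
Re = 1.54×10^5, ε/D = 0.00538 → f = 0.03184 (Swamee-Jain)
Major: h_f = f(L/D)·V²/2g = 0.03184·27604·0.2362 = 207.6 m
Minor: ΣK = 2.60; h_m = ΣK·V²/2g = 0.6142 m
Total H_L = 207.6 + 0.6142 = 208.3 m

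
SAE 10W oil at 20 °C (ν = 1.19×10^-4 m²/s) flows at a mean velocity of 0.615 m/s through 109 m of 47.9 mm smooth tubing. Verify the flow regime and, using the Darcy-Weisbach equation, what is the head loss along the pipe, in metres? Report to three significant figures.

h_f ≈ 11.3 m

Re = VD/ν = 0.615·0.04790/1.19×10^-4 = 248 → laminar (Re < 2300)
f = 64/Re = 0.2585
h_f = f(L/D)V²/(2g) = 0.2585·(109/0.04790)·0.615²/(2·9.81) = 11.34 m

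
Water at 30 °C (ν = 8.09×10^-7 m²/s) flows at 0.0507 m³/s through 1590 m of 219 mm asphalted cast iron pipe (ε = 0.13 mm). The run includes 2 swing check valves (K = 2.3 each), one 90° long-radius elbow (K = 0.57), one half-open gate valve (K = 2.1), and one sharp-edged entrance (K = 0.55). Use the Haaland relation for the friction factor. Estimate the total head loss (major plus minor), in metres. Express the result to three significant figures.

H_L ≈ 13.1 m

V = 4Q/(πD²) = 1.346 m/s; V²/2g = 0.09233 m
Re = 3.64×10^5, ε/D = 5.94×10^-4 → f = 0.01840 (Haaland)
Major: h_f = f(L/D)·V²/2g = 0.01840·7260·0.09233 = 12.34 m
Minor: ΣK = 7.82; h_m = ΣK·V²/2g = 0.7221 m
Total H_L = 12.34 + 0.7221 = 13.06 m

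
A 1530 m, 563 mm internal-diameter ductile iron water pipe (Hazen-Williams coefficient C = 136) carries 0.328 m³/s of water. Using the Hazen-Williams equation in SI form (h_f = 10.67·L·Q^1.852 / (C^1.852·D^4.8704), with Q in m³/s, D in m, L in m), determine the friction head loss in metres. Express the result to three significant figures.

h_f = 10.67·1530·0.328^1.852 / (136^1.852·0.563^4.8704) = 3.802 m

h_f ≈ 3.80 m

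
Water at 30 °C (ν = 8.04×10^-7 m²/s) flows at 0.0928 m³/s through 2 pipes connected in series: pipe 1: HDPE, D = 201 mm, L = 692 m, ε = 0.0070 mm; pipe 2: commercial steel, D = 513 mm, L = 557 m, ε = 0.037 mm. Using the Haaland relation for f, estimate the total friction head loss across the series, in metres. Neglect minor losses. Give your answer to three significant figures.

H ≈ 19.3 m

Pipe 1: V = 2.925 m/s, Re = 7.31×10^5, ε/D = 3.48×10^-5, f = 0.01276, h_1 = f(L/D)V²/2g = 19.15 m
Pipe 2: V = 0.4490 m/s, Re = 2.86×10^5, ε/D = 7.21×10^-5, f = 0.01509, h_2 = f(L/D)V²/2g = 0.1683 m
Series → Q common, losses add: H = Σh = 19.32 m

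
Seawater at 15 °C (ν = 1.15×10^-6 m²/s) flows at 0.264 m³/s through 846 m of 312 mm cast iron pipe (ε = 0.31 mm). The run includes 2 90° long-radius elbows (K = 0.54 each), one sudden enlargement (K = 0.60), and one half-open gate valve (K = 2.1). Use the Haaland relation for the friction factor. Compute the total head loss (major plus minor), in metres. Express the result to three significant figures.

V = 4Q/(πD²) = 3.453 m/s; V²/2g = 0.6077 m
Re = 9.37×10^5, ε/D = 9.94×10^-4 → f = 0.01993 (Haaland)
Major: h_f = f(L/D)·V²/2g = 0.01993·2712·0.6077 = 32.84 m
Minor: ΣK = 3.78; h_m = ΣK·V²/2g = 2.297 m
Total H_L = 32.84 + 2.297 = 35.14 m

H_L ≈ 35.1 m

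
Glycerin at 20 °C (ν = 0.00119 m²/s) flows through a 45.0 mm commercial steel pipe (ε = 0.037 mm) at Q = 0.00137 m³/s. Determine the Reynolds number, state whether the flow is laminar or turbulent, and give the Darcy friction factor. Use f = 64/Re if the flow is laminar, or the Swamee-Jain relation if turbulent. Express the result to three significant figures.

V = 4Q/(πD²) = 0.8614 m/s
Re = VD/ν = 0.8614·0.0450/0.00119 = 32.6
Re < 2300 → laminar → f = 64/Re = 1.965

Re ≈ 32.6; laminar; f = 64/Re ≈ 1.96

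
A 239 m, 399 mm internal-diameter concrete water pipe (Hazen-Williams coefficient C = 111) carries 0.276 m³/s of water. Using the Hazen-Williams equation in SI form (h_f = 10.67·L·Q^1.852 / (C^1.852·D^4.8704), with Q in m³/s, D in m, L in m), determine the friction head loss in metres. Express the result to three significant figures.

h_f = 10.67·239·0.276^1.852 / (111^1.852·0.399^4.8704) = 3.362 m

h_f ≈ 3.36 m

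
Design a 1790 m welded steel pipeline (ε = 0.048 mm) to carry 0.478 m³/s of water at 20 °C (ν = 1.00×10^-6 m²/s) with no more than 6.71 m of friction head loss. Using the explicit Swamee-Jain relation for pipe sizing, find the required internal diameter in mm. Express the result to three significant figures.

Swamee-Jain (Type III): D = 0.66·[ε^1.25·(LQ²/(gh_f))^4.75 + ν·Q^9.4·(L/(gh_f))^5.2]^0.04
LQ²/(gh_f) = 6.213; L/(gh_f) = 27.19
Term 1 = ε^1.25·(…)^4.75 = 0.0234; Term 2 = ν·Q^9.4·(…)^5.2 = 0.0279
D = 0.66·(0.0234 + 0.0279)^0.04 = 0.5861 m = 586 mm
Check: V = 1.77 m/s, Re = 1.04×10^6, f = 0.01319, h_f = 6.44 m ≈ 6.71 m ✓

D ≈ 586 mm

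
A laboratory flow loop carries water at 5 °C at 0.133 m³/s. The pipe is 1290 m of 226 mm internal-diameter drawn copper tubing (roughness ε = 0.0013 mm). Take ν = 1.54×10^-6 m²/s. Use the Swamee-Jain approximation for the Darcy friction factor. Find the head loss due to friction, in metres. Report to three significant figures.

h_f ≈ 42.4 m

V = 4Q/(πD²) = 4·0.133/(π·0.226²) = 3.315 m/s
Re = VD/ν = 3.315·0.226/1.54×10^-6 = 4.87×10^5 → turbulent
ε/D = 0.0013/226 = 5.75×10^-6
Swamee-Jain: f = 0.01325
h_f = f(L/D)V²/(2g) = 0.01325·(1290/0.226)·3.315²/(2·9.81) = 42.36 m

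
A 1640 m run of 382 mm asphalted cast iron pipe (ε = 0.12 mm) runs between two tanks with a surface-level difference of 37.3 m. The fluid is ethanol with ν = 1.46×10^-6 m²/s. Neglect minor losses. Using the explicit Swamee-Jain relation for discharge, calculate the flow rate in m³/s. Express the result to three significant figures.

Q ≈ 0.375 m³/s

Swamee-Jain (Type II): Q = -0.965·√(gD⁵h_f/L)·ln[ε/(3.7D) + √(3.17ν²L/(gD³h_f))]
√(gD⁵h_f/L) = √(9.81·0.382⁵·37.3/1640) = 0.04260
ε/(3.7D) = 8.49×10^-5; √(3.17ν²L/(gD³h_f)) = 2.33×10^-5
Q = -0.965·0.04260·ln(1.082×10^-4) = 0.3754 m³/s
Check: V = 3.28 m/s, Re = 8.57×10^5, f = 0.01599, h_f = 37.5 m ≈ 37.3 m ✓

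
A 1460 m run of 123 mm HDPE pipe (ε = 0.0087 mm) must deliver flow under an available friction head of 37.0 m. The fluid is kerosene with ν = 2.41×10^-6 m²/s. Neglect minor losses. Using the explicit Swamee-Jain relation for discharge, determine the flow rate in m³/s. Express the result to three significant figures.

Q ≈ 0.0215 m³/s

Swamee-Jain (Type II): Q = -0.965·√(gD⁵h_f/L)·ln[ε/(3.7D) + √(3.17ν²L/(gD³h_f))]
√(gD⁵h_f/L) = √(9.81·0.123⁵·37.0/1460) = 0.002646
ε/(3.7D) = 1.91×10^-5; √(3.17ν²L/(gD³h_f)) = 1.99×10^-4
Q = -0.965·0.002646·ln(2.186×10^-4) = 0.02152 m³/s
Check: V = 1.81 m/s, Re = 9.24×10^4, f = 0.01856, h_f = 36.8 m ≈ 37.0 m ✓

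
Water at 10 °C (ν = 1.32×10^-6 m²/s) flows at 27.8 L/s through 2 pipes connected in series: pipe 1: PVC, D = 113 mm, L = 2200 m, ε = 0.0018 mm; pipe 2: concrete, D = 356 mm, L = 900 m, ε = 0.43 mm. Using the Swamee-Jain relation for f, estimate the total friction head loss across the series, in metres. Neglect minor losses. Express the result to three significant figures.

Pipe 1: V = 2.772 m/s, Re = 2.37×10^5, ε/D = 1.59×10^-5, f = 0.01519, h_1 = f(L/D)V²/2g = 115.8 m
Pipe 2: V = 0.2793 m/s, Re = 7.53×10^4, ε/D = 0.00121, f = 0.02365, h_2 = f(L/D)V²/2g = 0.2377 m
Series → Q common, losses add: H = Σh = 116.1 m

H ≈ 116 m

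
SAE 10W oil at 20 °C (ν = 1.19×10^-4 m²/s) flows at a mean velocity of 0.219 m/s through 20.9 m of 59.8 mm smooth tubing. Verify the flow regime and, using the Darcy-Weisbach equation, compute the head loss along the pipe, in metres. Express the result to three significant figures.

Re = VD/ν = 0.219·0.05980/1.19×10^-4 = 110 → laminar (Re < 2300)
f = 64/Re = 0.5815
h_f = f(L/D)V²/(2g) = 0.5815·(20.9/0.05980)·0.219²/(2·9.81) = 0.4968 m

h_f ≈ 0.497 m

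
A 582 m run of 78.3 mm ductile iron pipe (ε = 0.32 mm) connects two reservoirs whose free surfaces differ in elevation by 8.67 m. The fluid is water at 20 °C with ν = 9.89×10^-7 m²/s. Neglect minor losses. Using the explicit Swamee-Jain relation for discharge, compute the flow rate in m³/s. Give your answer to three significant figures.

Q ≈ 0.00420 m³/s

Swamee-Jain (Type II): Q = -0.965·√(gD⁵h_f/L)·ln[ε/(3.7D) + √(3.17ν²L/(gD³h_f))]
√(gD⁵h_f/L) = √(9.81·0.0783⁵·8.67/582) = 6.558×10^-4
ε/(3.7D) = 0.00110; √(3.17ν²L/(gD³h_f)) = 2.10×10^-4
Q = -0.965·6.558×10^-4·ln(0.001315) = 0.004199 m³/s
Check: V = 0.872 m/s, Re = 6.90×10^4, f = 0.03041, h_f = 8.76 m ≈ 8.67 m ✓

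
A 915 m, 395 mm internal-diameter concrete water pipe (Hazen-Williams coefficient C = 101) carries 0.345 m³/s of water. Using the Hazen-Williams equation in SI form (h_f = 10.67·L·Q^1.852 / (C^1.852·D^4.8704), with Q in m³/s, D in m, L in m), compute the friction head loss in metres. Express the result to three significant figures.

h_f = 10.67·915·0.345^1.852 / (101^1.852·0.395^4.8704) = 24.34 m

h_f ≈ 24.3 m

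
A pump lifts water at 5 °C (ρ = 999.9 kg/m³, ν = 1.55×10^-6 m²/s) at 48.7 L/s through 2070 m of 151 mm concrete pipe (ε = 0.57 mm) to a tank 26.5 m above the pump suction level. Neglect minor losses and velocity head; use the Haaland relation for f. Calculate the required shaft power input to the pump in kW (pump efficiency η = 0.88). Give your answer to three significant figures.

P_shaft ≈ 94.0 kW

V = 4Q/(πD²) = 2.719 m/s; Re = 2.65×10^5; ε/D = 0.00377; f = 0.02839
h_f = f(L/D)V²/2g = 146.7 m
Total head H = z + h_f = 26.5 + 146.7 = 173.2 m
P_hyd = ρgQH = 999.9·9.81·0.0487·173.2 = 82.73 kW
P_shaft = P_hyd/η = 82.73/0.88 = 94.01 kW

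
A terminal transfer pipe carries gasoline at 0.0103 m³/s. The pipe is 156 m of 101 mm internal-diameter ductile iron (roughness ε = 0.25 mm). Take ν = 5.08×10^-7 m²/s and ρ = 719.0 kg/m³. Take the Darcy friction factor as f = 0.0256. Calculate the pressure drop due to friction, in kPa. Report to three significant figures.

Δp ≈ 23.5 kPa

V = 4Q/(πD²) = 4·0.0103/(π·0.101²) = 1.286 m/s
h_f = f(L/D)V²/(2g) = 0.02560·(156/0.101)·1.286²/(2·9.81) = 3.331 m
Δp = ρg·h_f = 719.0·9.81·3.331 = 23.49 kPa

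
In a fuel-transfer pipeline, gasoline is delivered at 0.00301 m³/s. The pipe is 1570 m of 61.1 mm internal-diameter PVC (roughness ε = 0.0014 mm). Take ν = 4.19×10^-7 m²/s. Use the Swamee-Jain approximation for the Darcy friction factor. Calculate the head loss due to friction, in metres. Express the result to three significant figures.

h_f ≈ 22.9 m

V = 4Q/(πD²) = 4·0.00301/(π·0.0611²) = 1.027 m/s
Re = VD/ν = 1.027·0.0611/4.19×10^-7 = 1.50×10^5 → turbulent
ε/D = 0.0014/61.1 = 2.29×10^-5
Swamee-Jain: f = 0.01662
h_f = f(L/D)V²/(2g) = 0.01662·(1570/0.0611)·1.027²/(2·9.81) = 22.94 m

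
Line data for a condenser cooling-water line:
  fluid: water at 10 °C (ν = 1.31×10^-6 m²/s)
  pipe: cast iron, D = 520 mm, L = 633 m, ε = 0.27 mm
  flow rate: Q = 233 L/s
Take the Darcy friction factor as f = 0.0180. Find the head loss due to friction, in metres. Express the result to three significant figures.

V = 4Q/(πD²) = 4·0.233/(π·0.520²) = 1.097 m/s
h_f = f(L/D)V²/(2g) = 0.01800·(633/0.520)·1.097²/(2·9.81) = 1.344 m

h_f ≈ 1.34 m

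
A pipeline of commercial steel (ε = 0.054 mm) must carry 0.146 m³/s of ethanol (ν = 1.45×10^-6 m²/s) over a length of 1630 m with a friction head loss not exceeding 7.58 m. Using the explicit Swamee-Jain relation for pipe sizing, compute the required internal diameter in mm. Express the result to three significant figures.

Swamee-Jain (Type III): D = 0.66·[ε^1.25·(LQ²/(gh_f))^4.75 + ν·Q^9.4·(L/(gh_f))^5.2]^0.04
LQ²/(gh_f) = 0.4673; L/(gh_f) = 21.92
Term 1 = ε^1.25·(…)^4.75 = 1.25×10^-7; Term 2 = ν·Q^9.4·(…)^5.2 = 1.90×10^-7
D = 0.66·(1.25×10^-7 + 1.90×10^-7)^0.04 = 0.3626 m = 363 mm
Check: V = 1.41 m/s, Re = 3.54×10^5, f = 0.01557, h_f = 7.13 m ≈ 7.58 m ✓

D ≈ 363 mm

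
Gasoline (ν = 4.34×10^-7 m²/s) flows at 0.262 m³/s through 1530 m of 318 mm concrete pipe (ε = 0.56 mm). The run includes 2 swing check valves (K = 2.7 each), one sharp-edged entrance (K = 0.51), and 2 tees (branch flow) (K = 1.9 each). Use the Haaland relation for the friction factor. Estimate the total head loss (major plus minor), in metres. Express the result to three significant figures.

H_L ≈ 66.1 m

V = 4Q/(πD²) = 3.299 m/s; V²/2g = 0.5546 m
Re = 2.42×10^6, ε/D = 0.00176 → f = 0.02277 (Haaland)
Major: h_f = f(L/D)·V²/2g = 0.02277·4811·0.5546 = 60.76 m
Minor: ΣK = 9.71; h_m = ΣK·V²/2g = 5.386 m
Total H_L = 60.76 + 5.386 = 66.14 m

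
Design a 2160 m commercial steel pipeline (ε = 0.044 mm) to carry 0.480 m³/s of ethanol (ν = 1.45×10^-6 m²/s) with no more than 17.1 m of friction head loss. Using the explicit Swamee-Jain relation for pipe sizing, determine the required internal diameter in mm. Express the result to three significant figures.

D ≈ 509 mm

Swamee-Jain (Type III): D = 0.66·[ε^1.25·(LQ²/(gh_f))^4.75 + ν·Q^9.4·(L/(gh_f))^5.2]^0.04
LQ²/(gh_f) = 2.967; L/(gh_f) = 12.88
Term 1 = ε^1.25·(…)^4.75 = 6.27×10^-4; Term 2 = ν·Q^9.4·(…)^5.2 = 8.63×10^-4
D = 0.66·(6.27×10^-4 + 8.63×10^-4)^0.04 = 0.5087 m = 509 mm
Check: V = 2.36 m/s, Re = 8.29×10^5, f = 0.01354, h_f = 16.3 m ≈ 17.1 m ✓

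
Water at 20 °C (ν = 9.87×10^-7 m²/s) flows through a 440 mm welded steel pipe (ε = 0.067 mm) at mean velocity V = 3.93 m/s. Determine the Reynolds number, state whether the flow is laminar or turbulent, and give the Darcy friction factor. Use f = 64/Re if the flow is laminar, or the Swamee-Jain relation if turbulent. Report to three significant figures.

Re ≈ 1.75×10^6; turbulent; f ≈ 0.0138

Re = VD/ν = 3.930·0.440/9.87×10^-7 = 1.75×10^6
Re > 4000 → turbulent; ε/D = 1.52×10^-4
Swamee-Jain: f = 0.01378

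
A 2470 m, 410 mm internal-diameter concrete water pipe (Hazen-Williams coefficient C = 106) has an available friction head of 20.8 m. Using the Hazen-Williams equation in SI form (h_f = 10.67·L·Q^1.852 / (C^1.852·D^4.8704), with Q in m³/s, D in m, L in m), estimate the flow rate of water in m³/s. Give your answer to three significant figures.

Q ≈ 0.215 m³/s

Rearranging: Q = [h_f·C^1.852·D^4.8704 / (10.67·L)]^(1/1.852)
Q = [20.8·106^1.852·0.410^4.8704 / (10.67·2470)]^0.540 = 0.2146 m³/s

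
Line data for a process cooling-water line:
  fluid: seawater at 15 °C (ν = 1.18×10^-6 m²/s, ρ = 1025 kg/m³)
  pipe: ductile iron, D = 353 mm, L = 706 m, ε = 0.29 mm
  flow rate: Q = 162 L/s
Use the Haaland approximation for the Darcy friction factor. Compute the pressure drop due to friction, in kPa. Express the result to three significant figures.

Δp ≈ 54.4 kPa

V = 4Q/(πD²) = 4·0.162/(π·0.353²) = 1.655 m/s
Re = VD/ν = 1.655·0.353/1.18×10^-6 = 4.95×10^5 → turbulent
ε/D = 0.29/353 = 8.22×10^-4
Haaland: f = 0.01937
h_f = f(L/D)V²/(2g) = 0.01937·(706/0.353)·1.655²/(2·9.81) = 5.410 m
Δp = ρg·h_f = 1025·9.81·5.410 = 54.40 kPa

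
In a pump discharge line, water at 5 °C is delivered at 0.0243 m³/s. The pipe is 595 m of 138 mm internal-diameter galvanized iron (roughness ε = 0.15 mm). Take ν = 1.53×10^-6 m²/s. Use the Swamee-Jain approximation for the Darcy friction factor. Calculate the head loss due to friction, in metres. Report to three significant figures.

V = 4Q/(πD²) = 4·0.0243/(π·0.138²) = 1.625 m/s
Re = VD/ν = 1.625·0.138/1.53×10^-6 = 1.47×10^5 → turbulent
ε/D = 0.15/138 = 0.00109
Swamee-Jain: f = 0.02196
h_f = f(L/D)V²/(2g) = 0.02196·(595/0.138)·1.625²/(2·9.81) = 12.74 m

h_f ≈ 12.7 m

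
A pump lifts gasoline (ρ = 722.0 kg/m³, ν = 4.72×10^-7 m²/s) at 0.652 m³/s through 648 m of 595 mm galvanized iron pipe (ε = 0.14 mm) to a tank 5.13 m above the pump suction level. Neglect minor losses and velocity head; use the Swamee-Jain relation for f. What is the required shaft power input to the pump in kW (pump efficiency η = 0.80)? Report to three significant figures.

V = 4Q/(πD²) = 2.345 m/s; Re = 2.96×10^6; ε/D = 2.35×10^-4; f = 0.01458
h_f = f(L/D)V²/2g = 4.449 m
Total head H = z + h_f = 5.13 + 4.449 = 9.579 m
P_hyd = ρgQH = 722.0·9.81·0.652·9.579 = 44.24 kW
P_shaft = P_hyd/η = 44.24/0.80 = 55.29 kW

P_shaft ≈ 55.3 kW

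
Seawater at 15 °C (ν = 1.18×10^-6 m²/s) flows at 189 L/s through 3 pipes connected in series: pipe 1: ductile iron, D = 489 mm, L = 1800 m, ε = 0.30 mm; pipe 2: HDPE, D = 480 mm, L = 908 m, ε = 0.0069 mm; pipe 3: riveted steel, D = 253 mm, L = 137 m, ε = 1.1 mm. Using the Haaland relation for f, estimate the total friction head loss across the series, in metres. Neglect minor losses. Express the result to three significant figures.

Pipe 1: V = 1.006 m/s, Re = 4.17×10^5, ε/D = 6.13×10^-4, f = 0.01840, h_1 = f(L/D)V²/2g = 3.496 m
Pipe 2: V = 1.044 m/s, Re = 4.25×10^5, ε/D = 1.44×10^-5, f = 0.01360, h_2 = f(L/D)V²/2g = 1.430 m
Pipe 3: V = 3.760 m/s, Re = 8.06×10^5, ε/D = 0.00435, f = 0.02930, h_3 = f(L/D)V²/2g = 11.43 m
Series → Q common, losses add: H = Σh = 16.36 m

H ≈ 16.4 m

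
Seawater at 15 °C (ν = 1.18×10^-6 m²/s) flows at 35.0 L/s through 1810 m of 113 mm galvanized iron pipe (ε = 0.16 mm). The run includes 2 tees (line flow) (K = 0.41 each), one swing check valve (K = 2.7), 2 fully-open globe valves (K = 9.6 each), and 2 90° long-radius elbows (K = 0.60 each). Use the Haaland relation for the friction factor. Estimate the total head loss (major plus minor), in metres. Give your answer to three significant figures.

V = 4Q/(πD²) = 3.490 m/s; V²/2g = 0.6208 m
Re = 3.34×10^5, ε/D = 0.00142 → f = 0.02206 (Haaland)
Major: h_f = f(L/D)·V²/2g = 0.02206·16018·0.6208 = 219.3 m
Minor: ΣK = 23.9; h_m = ΣK·V²/2g = 14.85 m
Total H_L = 219.3 + 14.85 = 234.2 m

H_L ≈ 234 m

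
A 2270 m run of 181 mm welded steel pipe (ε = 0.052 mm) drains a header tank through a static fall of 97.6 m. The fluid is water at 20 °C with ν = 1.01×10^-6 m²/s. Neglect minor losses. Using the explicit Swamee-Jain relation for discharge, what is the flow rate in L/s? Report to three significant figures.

Swamee-Jain (Type II): Q = -0.965·√(gD⁵h_f/L)·ln[ε/(3.7D) + √(3.17ν²L/(gD³h_f))]
√(gD⁵h_f/L) = √(9.81·0.181⁵·97.6/2270) = 0.009052
ε/(3.7D) = 7.76×10^-5; √(3.17ν²L/(gD³h_f)) = 3.60×10^-5
Q = -0.965·0.009052·ln(1.136×10^-4) = 0.07934 m³/s
Check: V = 3.08 m/s, Re = 5.53×10^5, f = 0.01616, h_f = 98.2 m ≈ 97.6 m ✓

Q ≈ 79.3 L/s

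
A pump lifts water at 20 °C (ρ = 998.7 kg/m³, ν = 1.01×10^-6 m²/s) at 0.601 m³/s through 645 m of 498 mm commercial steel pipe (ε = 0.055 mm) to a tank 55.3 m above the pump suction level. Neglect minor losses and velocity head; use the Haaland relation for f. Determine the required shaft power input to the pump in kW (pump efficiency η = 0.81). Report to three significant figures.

V = 4Q/(πD²) = 3.086 m/s; Re = 1.52×10^6; ε/D = 1.10×10^-4; f = 0.01310
h_f = f(L/D)V²/2g = 8.236 m
Total head H = z + h_f = 55.3 + 8.236 = 63.54 m
P_hyd = ρgQH = 998.7·9.81·0.601·63.54 = 374.1 kW
P_shaft = P_hyd/η = 374.1/0.81 = 461.9 kW

P_shaft ≈ 462 kW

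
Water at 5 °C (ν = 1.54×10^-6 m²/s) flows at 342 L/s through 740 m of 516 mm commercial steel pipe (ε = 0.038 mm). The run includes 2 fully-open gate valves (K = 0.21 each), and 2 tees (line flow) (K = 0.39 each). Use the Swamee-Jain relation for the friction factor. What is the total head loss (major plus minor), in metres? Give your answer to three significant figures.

H_L ≈ 2.90 m

V = 4Q/(πD²) = 1.635 m/s; V²/2g = 0.1363 m
Re = 5.48×10^5, ε/D = 7.36×10^-5 → f = 0.01399 (Swamee-Jain)
Major: h_f = f(L/D)·V²/2g = 0.01399·1434·0.1363 = 2.734 m
Minor: ΣK = 1.20; h_m = ΣK·V²/2g = 0.1636 m
Total H_L = 2.734 + 0.1636 = 2.898 m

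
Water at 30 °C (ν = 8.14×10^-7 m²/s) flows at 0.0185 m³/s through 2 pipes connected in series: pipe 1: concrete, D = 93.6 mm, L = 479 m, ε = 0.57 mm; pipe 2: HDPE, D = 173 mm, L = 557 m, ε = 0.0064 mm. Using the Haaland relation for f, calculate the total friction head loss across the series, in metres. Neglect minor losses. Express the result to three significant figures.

Pipe 1: V = 2.689 m/s, Re = 3.09×10^5, ε/D = 0.00609, f = 0.03258, h_1 = f(L/D)V²/2g = 61.42 m
Pipe 2: V = 0.7870 m/s, Re = 1.67×10^5, ε/D = 3.70×10^-5, f = 0.01627, h_2 = f(L/D)V²/2g = 1.653 m
Series → Q common, losses add: H = Σh = 63.08 m

H ≈ 63.1 m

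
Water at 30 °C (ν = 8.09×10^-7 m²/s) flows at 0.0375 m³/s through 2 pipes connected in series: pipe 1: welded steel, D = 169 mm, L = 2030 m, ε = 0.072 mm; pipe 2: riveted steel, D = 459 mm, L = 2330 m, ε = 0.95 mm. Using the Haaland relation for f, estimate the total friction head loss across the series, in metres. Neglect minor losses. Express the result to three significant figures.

Pipe 1: V = 1.672 m/s, Re = 3.49×10^5, ε/D = 4.26×10^-4, f = 0.01745, h_1 = f(L/D)V²/2g = 29.85 m
Pipe 2: V = 0.2266 m/s, Re = 1.29×10^5, ε/D = 0.00207, f = 0.02485, h_2 = f(L/D)V²/2g = 0.3302 m
Series → Q common, losses add: H = Σh = 30.18 m

H ≈ 30.2 m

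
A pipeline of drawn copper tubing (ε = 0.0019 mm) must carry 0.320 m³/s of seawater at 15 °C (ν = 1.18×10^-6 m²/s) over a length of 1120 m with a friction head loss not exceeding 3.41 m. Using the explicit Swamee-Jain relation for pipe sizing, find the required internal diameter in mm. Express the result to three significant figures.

D ≈ 517 mm

Swamee-Jain (Type III): D = 0.66·[ε^1.25·(LQ²/(gh_f))^4.75 + ν·Q^9.4·(L/(gh_f))^5.2]^0.04
LQ²/(gh_f) = 3.428; L/(gh_f) = 33.48
Term 1 = ε^1.25·(…)^4.75 = 2.46×10^-5; Term 2 = ν·Q^9.4·(…)^5.2 = 0.00223
D = 0.66·(2.46×10^-5 + 0.00223)^0.04 = 0.5173 m = 517 mm
Check: V = 1.52 m/s, Re = 6.68×10^5, f = 0.01251, h_f = 3.20 m ≈ 3.41 m ✓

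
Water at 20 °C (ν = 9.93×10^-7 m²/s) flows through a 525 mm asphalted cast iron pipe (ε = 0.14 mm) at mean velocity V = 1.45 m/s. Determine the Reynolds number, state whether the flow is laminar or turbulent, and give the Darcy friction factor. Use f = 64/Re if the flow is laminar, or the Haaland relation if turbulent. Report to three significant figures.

Re ≈ 7.67×10^5; turbulent; f ≈ 0.0155

Re = VD/ν = 1.450·0.525/9.93×10^-7 = 7.67×10^5
Re > 4000 → turbulent; ε/D = 2.67×10^-4
Haaland: f = 0.01548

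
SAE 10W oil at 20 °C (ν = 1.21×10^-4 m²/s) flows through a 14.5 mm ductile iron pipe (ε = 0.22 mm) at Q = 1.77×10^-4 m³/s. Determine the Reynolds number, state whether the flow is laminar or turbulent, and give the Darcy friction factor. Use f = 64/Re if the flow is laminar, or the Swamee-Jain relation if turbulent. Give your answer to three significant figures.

Re ≈ 128; laminar; f = 64/Re ≈ 0.498

V = 4Q/(πD²) = 1.072 m/s
Re = VD/ν = 1.072·0.0145/1.21×10^-4 = 128
Re < 2300 → laminar → f = 64/Re = 0.4983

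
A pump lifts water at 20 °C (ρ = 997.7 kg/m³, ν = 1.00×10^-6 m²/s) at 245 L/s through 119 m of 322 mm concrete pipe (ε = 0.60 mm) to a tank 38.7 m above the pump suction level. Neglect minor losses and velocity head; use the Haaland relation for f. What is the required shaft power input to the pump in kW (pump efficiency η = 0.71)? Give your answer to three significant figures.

P_shaft ≈ 144 kW

V = 4Q/(πD²) = 3.009 m/s; Re = 9.69×10^5; ε/D = 0.00186; f = 0.02321
h_f = f(L/D)V²/2g = 3.957 m
Total head H = z + h_f = 38.7 + 3.957 = 42.66 m
P_hyd = ρgQH = 997.7·9.81·0.245·42.66 = 102.3 kW
P_shaft = P_hyd/η = 102.3/0.71 = 144.1 kW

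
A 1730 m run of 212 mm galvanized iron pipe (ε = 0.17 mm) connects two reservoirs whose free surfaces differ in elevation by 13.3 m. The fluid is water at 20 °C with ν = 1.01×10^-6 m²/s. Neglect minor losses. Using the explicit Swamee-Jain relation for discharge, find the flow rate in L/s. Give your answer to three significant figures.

Q ≈ 44.8 L/s

Swamee-Jain (Type II): Q = -0.965·√(gD⁵h_f/L)·ln[ε/(3.7D) + √(3.17ν²L/(gD³h_f))]
√(gD⁵h_f/L) = √(9.81·0.212⁵·13.3/1730) = 0.005683
ε/(3.7D) = 2.17×10^-4; √(3.17ν²L/(gD³h_f)) = 6.71×10^-5
Q = -0.965·0.005683·ln(2.838×10^-4) = 0.04479 m³/s
Check: V = 1.27 m/s, Re = 2.66×10^5, f = 0.02001, h_f = 13.4 m ≈ 13.3 m ✓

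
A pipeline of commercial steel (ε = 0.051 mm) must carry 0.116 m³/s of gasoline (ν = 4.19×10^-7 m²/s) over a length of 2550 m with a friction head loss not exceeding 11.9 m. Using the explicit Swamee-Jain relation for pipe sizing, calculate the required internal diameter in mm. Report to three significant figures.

Swamee-Jain (Type III): D = 0.66·[ε^1.25·(LQ²/(gh_f))^4.75 + ν·Q^9.4·(L/(gh_f))^5.2]^0.04
LQ²/(gh_f) = 0.2939; L/(gh_f) = 21.84
Term 1 = ε^1.25·(…)^4.75 = 1.28×10^-8; Term 2 = ν·Q^9.4·(…)^5.2 = 6.20×10^-9
D = 0.66·(1.28×10^-8 + 6.20×10^-9)^0.04 = 0.3241 m = 324 mm
Check: V = 1.41 m/s, Re = 1.09×10^6, f = 0.01420, h_f = 11.3 m ≈ 11.9 m ✓

D ≈ 324 mm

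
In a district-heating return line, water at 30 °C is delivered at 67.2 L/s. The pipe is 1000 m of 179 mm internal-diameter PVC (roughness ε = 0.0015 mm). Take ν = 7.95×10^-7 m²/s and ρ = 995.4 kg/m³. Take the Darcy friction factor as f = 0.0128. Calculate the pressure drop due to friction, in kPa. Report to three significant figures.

V = 4Q/(πD²) = 4·0.0672/(π·0.179²) = 2.670 m/s
h_f = f(L/D)V²/(2g) = 0.01280·(1000/0.179)·2.670²/(2·9.81) = 25.99 m
Δp = ρg·h_f = 995.4·9.81·25.99 = 253.8 kPa

Δp ≈ 254 kPa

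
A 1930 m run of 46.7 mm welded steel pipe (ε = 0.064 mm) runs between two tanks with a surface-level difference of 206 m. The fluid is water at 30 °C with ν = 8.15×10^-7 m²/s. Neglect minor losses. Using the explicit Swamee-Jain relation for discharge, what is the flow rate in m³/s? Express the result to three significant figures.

Swamee-Jain (Type II): Q = -0.965·√(gD⁵h_f/L)·ln[ε/(3.7D) + √(3.17ν²L/(gD³h_f))]
√(gD⁵h_f/L) = √(9.81·0.0467⁵·206/1930) = 4.823×10^-4
ε/(3.7D) = 3.70×10^-4; √(3.17ν²L/(gD³h_f)) = 1.41×10^-4
Q = -0.965·4.823×10^-4·ln(5.109×10^-4) = 0.003527 m³/s
Check: V = 2.06 m/s, Re = 1.18×10^5, f = 0.02326, h_f = 208 m ≈ 206 m ✓

Q ≈ 0.00353 m³/s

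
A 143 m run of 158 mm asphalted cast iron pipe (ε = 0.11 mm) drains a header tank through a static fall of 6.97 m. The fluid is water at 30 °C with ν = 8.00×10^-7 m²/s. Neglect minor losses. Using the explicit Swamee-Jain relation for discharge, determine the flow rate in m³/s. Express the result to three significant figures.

Q ≈ 0.0557 m³/s

Swamee-Jain (Type II): Q = -0.965·√(gD⁵h_f/L)·ln[ε/(3.7D) + √(3.17ν²L/(gD³h_f))]
√(gD⁵h_f/L) = √(9.81·0.158⁵·6.97/143) = 0.006862
ε/(3.7D) = 1.88×10^-4; √(3.17ν²L/(gD³h_f)) = 3.28×10^-5
Q = -0.965·0.006862·ln(2.210×10^-4) = 0.05574 m³/s
Check: V = 2.84 m/s, Re = 5.61×10^5, f = 0.01882, h_f = 7.02 m ≈ 6.97 m ✓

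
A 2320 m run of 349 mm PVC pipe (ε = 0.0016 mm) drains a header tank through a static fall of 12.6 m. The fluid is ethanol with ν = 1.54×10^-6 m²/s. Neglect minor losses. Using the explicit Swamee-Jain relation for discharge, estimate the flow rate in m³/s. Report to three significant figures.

Swamee-Jain (Type II): Q = -0.965·√(gD⁵h_f/L)·ln[ε/(3.7D) + √(3.17ν²L/(gD³h_f))]
√(gD⁵h_f/L) = √(9.81·0.349⁵·12.6/2320) = 0.01661
ε/(3.7D) = 1.24×10^-6; √(3.17ν²L/(gD³h_f)) = 5.76×10^-5
Q = -0.965·0.01661·ln(5.885×10^-5) = 0.1561 m³/s
Check: V = 1.63 m/s, Re = 3.70×10^5, f = 0.01389, h_f = 12.5 m ≈ 12.6 m ✓

Q ≈ 0.156 m³/s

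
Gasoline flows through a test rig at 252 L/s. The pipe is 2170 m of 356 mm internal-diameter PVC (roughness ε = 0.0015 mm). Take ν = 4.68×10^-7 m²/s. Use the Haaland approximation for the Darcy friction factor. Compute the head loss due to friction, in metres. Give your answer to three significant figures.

V = 4Q/(πD²) = 4·0.252/(π·0.356²) = 2.532 m/s
Re = VD/ν = 2.532·0.356/4.68×10^-7 = 1.93×10^6 → turbulent
ε/D = 0.0015/356 = 4.21×10^-6
Haaland: f = 0.01052
h_f = f(L/D)V²/(2g) = 0.01052·(2170/0.356)·2.532²/(2·9.81) = 20.95 m

h_f ≈ 21.0 m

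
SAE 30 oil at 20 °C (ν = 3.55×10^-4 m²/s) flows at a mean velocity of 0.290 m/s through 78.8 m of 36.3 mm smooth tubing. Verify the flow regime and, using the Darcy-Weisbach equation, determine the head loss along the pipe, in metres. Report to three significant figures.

h_f ≈ 20.1 m

Re = VD/ν = 0.290·0.03630/3.55×10^-4 = 29.7 → laminar (Re < 2300)
f = 64/Re = 2.158
h_f = f(L/D)V²/(2g) = 2.158·(78.8/0.03630)·0.290²/(2·9.81) = 20.08 m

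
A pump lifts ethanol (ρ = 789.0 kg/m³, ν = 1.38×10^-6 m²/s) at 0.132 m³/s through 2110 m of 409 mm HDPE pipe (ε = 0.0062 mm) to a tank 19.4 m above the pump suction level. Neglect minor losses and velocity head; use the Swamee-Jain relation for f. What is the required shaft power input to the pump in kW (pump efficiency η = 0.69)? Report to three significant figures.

V = 4Q/(πD²) = 1.005 m/s; Re = 2.98×10^5; ε/D = 1.52×10^-5; f = 0.01457
h_f = f(L/D)V²/2g = 3.867 m
Total head H = z + h_f = 19.4 + 3.867 = 23.27 m
P_hyd = ρgQH = 789.0·9.81·0.132·23.27 = 23.77 kW
P_shaft = P_hyd/η = 23.77/0.69 = 34.45 kW

P_shaft ≈ 34.5 kW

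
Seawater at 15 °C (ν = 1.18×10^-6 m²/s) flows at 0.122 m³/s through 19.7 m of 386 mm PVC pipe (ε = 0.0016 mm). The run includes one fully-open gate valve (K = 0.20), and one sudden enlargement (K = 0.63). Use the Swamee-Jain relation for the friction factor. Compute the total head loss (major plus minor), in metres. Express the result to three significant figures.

V = 4Q/(πD²) = 1.043 m/s; V²/2g = 0.05540 m
Re = 3.41×10^5, ε/D = 4.15×10^-6 → f = 0.01409 (Swamee-Jain)
Major: h_f = f(L/D)·V²/2g = 0.01409·51.04·0.05540 = 0.03983 m
Minor: ΣK = 0.830; h_m = ΣK·V²/2g = 0.04598 m
Total H_L = 0.03983 + 0.04598 = 0.08581 m

H_L ≈ 0.0858 m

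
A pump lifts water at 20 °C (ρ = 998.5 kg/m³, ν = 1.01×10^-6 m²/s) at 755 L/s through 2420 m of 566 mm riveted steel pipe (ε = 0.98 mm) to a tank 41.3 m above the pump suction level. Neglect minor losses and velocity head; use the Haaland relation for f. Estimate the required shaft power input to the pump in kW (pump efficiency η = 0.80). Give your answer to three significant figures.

V = 4Q/(πD²) = 3.001 m/s; Re = 1.68×10^6; ε/D = 0.00173; f = 0.02270
h_f = f(L/D)V²/2g = 44.54 m
Total head H = z + h_f = 41.3 + 44.54 = 85.84 m
P_hyd = ρgQH = 998.5·9.81·0.755·85.84 = 634.9 kW
P_shaft = P_hyd/η = 634.9/0.80 = 793.6 kW

P_shaft ≈ 794 kW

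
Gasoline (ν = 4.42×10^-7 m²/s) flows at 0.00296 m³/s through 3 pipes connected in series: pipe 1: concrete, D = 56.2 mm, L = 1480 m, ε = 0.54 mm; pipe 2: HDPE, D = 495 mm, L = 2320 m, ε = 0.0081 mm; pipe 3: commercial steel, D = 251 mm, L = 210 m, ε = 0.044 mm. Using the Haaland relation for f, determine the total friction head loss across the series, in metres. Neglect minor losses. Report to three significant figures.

H ≈ 72.3 m

Pipe 1: V = 1.193 m/s, Re = 1.52×10^5, ε/D = 0.00961, f = 0.03785, h_1 = f(L/D)V²/2g = 72.34 m
Pipe 2: V = 0.01538 m/s, Re = 1.72×10^4, ε/D = 1.64×10^-5, f = 0.02676, h_2 = f(L/D)V²/2g = 0.001512 m
Pipe 3: V = 0.05982 m/s, Re = 3.40×10^4, ε/D = 1.75×10^-4, f = 0.02305, h_3 = f(L/D)V²/2g = 0.003517 m
Series → Q common, losses add: H = Σh = 72.34 m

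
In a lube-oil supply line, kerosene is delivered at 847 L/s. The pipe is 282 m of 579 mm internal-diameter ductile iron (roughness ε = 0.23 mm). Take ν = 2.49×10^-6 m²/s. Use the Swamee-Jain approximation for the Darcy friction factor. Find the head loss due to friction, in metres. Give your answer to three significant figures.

h_f ≈ 4.30 m

V = 4Q/(πD²) = 4·0.847/(π·0.579²) = 3.217 m/s
Re = VD/ν = 3.217·0.579/2.49×10^-6 = 7.48×10^5 → turbulent
ε/D = 0.23/579 = 3.97×10^-4
Swamee-Jain: f = 0.01675
h_f = f(L/D)V²/(2g) = 0.01675·(282/0.579)·3.217²/(2·9.81) = 4.303 m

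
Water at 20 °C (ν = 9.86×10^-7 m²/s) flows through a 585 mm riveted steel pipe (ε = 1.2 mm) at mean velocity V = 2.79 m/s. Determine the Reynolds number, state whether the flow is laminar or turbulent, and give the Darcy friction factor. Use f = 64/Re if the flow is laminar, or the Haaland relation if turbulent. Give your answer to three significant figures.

Re = VD/ν = 2.790·0.585/9.86×10^-7 = 1.66×10^6
Re > 4000 → turbulent; ε/D = 0.00205
Haaland: f = 0.02372

Re ≈ 1.66×10^6; turbulent; f ≈ 0.0237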